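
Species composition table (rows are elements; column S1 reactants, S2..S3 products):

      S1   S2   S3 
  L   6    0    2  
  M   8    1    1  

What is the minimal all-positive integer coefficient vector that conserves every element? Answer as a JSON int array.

Coefficients: [1, 5, 3]

L: 1·6 = 6 | 5·0+3·2 = 6
M: 1·8 = 8 | 5·1+3·1 = 8
gcd(1,5,3) = 1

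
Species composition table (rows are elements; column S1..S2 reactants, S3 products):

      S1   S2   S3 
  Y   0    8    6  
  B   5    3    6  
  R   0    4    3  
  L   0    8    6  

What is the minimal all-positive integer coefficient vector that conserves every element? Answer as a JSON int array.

Coefficients: [3, 3, 4]

Y: 3·0+3·8 = 24 | 4·6 = 24
B: 3·5+3·3 = 24 | 4·6 = 24
R: 3·0+3·4 = 12 | 4·3 = 12
L: 3·0+3·8 = 24 | 4·6 = 24
gcd(3,3,4) = 1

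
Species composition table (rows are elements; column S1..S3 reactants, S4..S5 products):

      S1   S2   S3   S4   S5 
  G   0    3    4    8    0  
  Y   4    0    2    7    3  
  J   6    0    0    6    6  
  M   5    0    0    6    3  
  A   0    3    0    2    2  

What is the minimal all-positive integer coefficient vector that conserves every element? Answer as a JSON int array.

G: 6·0+4·3+5·4 = 32 | 4·8+2·0 = 32
Y: 6·4+4·0+5·2 = 34 | 4·7+2·3 = 34
J: 6·6+4·0+5·0 = 36 | 4·6+2·6 = 36
M: 6·5+4·0+5·0 = 30 | 4·6+2·3 = 30
A: 6·0+4·3+5·0 = 12 | 4·2+2·2 = 12
gcd(6,4,5,4,2) = 1

Coefficients: [6, 4, 5, 4, 2]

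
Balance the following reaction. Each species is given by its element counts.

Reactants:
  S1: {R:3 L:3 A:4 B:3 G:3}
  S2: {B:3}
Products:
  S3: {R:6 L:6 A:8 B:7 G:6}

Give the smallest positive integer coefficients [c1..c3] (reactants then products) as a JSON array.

R: 6·3+1·0 = 18 | 3·6 = 18
L: 6·3+1·0 = 18 | 3·6 = 18
A: 6·4+1·0 = 24 | 3·8 = 24
B: 6·3+1·3 = 21 | 3·7 = 21
G: 6·3+1·0 = 18 | 3·6 = 18
gcd(6,1,3) = 1

Coefficients: [6, 1, 3]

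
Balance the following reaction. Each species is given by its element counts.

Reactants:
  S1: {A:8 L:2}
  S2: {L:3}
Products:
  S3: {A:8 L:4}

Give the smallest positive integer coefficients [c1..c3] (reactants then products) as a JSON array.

Coefficients: [3, 2, 3]

A: 3·8+2·0 = 24 | 3·8 = 24
L: 3·2+2·3 = 12 | 3·4 = 12
gcd(3,2,3) = 1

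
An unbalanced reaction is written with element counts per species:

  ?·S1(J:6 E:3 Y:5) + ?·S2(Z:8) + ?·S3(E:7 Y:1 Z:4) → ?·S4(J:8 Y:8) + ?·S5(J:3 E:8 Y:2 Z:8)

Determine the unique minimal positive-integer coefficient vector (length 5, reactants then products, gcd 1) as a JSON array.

Coefficients: [6, 3, 2, 3, 4]

J: 6·6+3·0+2·0 = 36 | 3·8+4·3 = 36
E: 6·3+3·0+2·7 = 32 | 3·0+4·8 = 32
Y: 6·5+3·0+2·1 = 32 | 3·8+4·2 = 32
Z: 6·0+3·8+2·4 = 32 | 3·0+4·8 = 32
gcd(6,3,2,3,4) = 1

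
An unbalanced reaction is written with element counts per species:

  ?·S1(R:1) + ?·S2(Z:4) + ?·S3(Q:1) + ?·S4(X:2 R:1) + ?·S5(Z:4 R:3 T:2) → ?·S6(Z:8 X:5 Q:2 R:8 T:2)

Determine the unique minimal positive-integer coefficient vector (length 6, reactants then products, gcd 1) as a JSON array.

Z: 5·0+2·4+4·0+5·0+2·4 = 16 | 2·8 = 16
X: 5·0+2·0+4·0+5·2+2·0 = 10 | 2·5 = 10
Q: 5·0+2·0+4·1+5·0+2·0 = 4 | 2·2 = 4
R: 5·1+2·0+4·0+5·1+2·3 = 16 | 2·8 = 16
T: 5·0+2·0+4·0+5·0+2·2 = 4 | 2·2 = 4
gcd(5,2,4,5,2,2) = 1

Coefficients: [5, 2, 4, 5, 2, 2]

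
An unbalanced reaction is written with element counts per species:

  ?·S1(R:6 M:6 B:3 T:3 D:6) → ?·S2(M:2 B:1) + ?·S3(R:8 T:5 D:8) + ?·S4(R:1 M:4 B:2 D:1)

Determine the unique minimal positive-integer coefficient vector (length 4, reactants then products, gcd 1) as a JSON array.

Coefficients: [5, 3, 3, 6]

R: 5·6 = 30 | 3·0+3·8+6·1 = 30
M: 5·6 = 30 | 3·2+3·0+6·4 = 30
B: 5·3 = 15 | 3·1+3·0+6·2 = 15
T: 5·3 = 15 | 3·0+3·5+6·0 = 15
D: 5·6 = 30 | 3·0+3·8+6·1 = 30
gcd(5,3,3,6) = 1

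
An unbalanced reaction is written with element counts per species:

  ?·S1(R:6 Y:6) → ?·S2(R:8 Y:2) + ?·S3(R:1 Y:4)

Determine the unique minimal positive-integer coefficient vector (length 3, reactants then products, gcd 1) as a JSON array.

Coefficients: [5, 3, 6]

R: 5·6 = 30 | 3·8+6·1 = 30
Y: 5·6 = 30 | 3·2+6·4 = 30
gcd(5,3,6) = 1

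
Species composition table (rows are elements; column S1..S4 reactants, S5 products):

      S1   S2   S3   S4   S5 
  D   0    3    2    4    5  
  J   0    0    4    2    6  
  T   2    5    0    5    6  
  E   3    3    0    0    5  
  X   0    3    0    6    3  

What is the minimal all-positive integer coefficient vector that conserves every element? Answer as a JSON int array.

Coefficients: [4, 1, 4, 1, 3]

D: 4·0+1·3+4·2+1·4 = 15 | 3·5 = 15
J: 4·0+1·0+4·4+1·2 = 18 | 3·6 = 18
T: 4·2+1·5+4·0+1·5 = 18 | 3·6 = 18
E: 4·3+1·3+4·0+1·0 = 15 | 3·5 = 15
X: 4·0+1·3+4·0+1·6 = 9 | 3·3 = 9
gcd(4,1,4,1,3) = 1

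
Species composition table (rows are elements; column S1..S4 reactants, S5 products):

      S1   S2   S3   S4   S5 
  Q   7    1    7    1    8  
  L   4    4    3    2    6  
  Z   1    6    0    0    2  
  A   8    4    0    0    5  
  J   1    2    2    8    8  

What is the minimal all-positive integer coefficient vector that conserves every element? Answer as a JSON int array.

Q: 2·7+1·1+2·7+3·1 = 32 | 4·8 = 32
L: 2·4+1·4+2·3+3·2 = 24 | 4·6 = 24
Z: 2·1+1·6+2·0+3·0 = 8 | 4·2 = 8
A: 2·8+1·4+2·0+3·0 = 20 | 4·5 = 20
J: 2·1+1·2+2·2+3·8 = 32 | 4·8 = 32
gcd(2,1,2,3,4) = 1

Coefficients: [2, 1, 2, 3, 4]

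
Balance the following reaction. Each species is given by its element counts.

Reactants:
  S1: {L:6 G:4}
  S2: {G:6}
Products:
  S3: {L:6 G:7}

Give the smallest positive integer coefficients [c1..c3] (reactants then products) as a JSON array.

Coefficients: [2, 1, 2]

L: 2·6+1·0 = 12 | 2·6 = 12
G: 2·4+1·6 = 14 | 2·7 = 14
gcd(2,1,2) = 1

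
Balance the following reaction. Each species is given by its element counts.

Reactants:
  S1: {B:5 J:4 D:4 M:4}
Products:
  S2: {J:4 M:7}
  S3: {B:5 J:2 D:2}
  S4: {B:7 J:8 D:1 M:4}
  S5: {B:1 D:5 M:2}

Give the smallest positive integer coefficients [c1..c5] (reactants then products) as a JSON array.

B: 6·5 = 30 | 2·0+4·5+1·7+3·1 = 30
J: 6·4 = 24 | 2·4+4·2+1·8+3·0 = 24
D: 6·4 = 24 | 2·0+4·2+1·1+3·5 = 24
M: 6·4 = 24 | 2·7+4·0+1·4+3·2 = 24
gcd(6,2,4,1,3) = 1

Coefficients: [6, 2, 4, 1, 3]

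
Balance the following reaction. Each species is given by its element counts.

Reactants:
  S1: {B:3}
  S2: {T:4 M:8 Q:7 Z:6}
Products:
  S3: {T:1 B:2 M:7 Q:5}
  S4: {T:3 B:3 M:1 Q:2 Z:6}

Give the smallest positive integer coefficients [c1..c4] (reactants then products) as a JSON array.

Coefficients: [5, 3, 3, 3]

T: 5·0+3·4 = 12 | 3·1+3·3 = 12
B: 5·3+3·0 = 15 | 3·2+3·3 = 15
M: 5·0+3·8 = 24 | 3·7+3·1 = 24
Q: 5·0+3·7 = 21 | 3·5+3·2 = 21
Z: 5·0+3·6 = 18 | 3·0+3·6 = 18
gcd(5,3,3,3) = 1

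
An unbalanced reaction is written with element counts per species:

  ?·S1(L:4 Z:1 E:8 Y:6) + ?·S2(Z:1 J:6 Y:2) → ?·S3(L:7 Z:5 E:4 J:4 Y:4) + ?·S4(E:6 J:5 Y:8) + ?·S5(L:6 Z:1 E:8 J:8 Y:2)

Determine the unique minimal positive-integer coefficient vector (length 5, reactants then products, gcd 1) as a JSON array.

L: 5·4+6·0 = 20 | 2·7+4·0+1·6 = 20
Z: 5·1+6·1 = 11 | 2·5+4·0+1·1 = 11
E: 5·8+6·0 = 40 | 2·4+4·6+1·8 = 40
J: 5·0+6·6 = 36 | 2·4+4·5+1·8 = 36
Y: 5·6+6·2 = 42 | 2·4+4·8+1·2 = 42
gcd(5,6,2,4,1) = 1

Coefficients: [5, 6, 2, 4, 1]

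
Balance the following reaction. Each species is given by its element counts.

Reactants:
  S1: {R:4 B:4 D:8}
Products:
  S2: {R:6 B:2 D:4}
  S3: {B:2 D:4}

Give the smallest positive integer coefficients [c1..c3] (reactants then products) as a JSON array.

Coefficients: [3, 2, 4]

R: 3·4 = 12 | 2·6+4·0 = 12
B: 3·4 = 12 | 2·2+4·2 = 12
D: 3·8 = 24 | 2·4+4·4 = 24
gcd(3,2,4) = 1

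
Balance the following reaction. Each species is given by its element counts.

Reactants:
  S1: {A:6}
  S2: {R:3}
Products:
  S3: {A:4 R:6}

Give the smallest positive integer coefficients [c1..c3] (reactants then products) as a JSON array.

Coefficients: [2, 6, 3]

A: 2·6+6·0 = 12 | 3·4 = 12
R: 2·0+6·3 = 18 | 3·6 = 18
gcd(2,6,3) = 1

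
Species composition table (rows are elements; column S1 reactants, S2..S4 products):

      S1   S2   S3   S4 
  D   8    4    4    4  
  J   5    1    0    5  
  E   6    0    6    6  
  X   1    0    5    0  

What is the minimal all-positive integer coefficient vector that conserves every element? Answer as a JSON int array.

D: 5·8 = 40 | 5·4+1·4+4·4 = 40
J: 5·5 = 25 | 5·1+1·0+4·5 = 25
E: 5·6 = 30 | 5·0+1·6+4·6 = 30
X: 5·1 = 5 | 5·0+1·5+4·0 = 5
gcd(5,5,1,4) = 1

Coefficients: [5, 5, 1, 4]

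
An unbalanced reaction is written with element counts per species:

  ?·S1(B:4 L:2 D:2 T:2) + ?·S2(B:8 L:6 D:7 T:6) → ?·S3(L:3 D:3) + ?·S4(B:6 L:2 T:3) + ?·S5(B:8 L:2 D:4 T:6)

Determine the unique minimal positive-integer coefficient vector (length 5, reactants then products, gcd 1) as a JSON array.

B: 3·4+4·8 = 44 | 6·0+2·6+4·8 = 44
L: 3·2+4·6 = 30 | 6·3+2·2+4·2 = 30
D: 3·2+4·7 = 34 | 6·3+2·0+4·4 = 34
T: 3·2+4·6 = 30 | 6·0+2·3+4·6 = 30
gcd(3,4,6,2,4) = 1

Coefficients: [3, 4, 6, 2, 4]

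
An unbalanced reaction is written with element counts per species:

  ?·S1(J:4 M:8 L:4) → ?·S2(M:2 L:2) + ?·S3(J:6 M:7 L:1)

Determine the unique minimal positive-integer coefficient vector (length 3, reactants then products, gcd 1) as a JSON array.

J: 3·4 = 12 | 5·0+2·6 = 12
M: 3·8 = 24 | 5·2+2·7 = 24
L: 3·4 = 12 | 5·2+2·1 = 12
gcd(3,5,2) = 1

Coefficients: [3, 5, 2]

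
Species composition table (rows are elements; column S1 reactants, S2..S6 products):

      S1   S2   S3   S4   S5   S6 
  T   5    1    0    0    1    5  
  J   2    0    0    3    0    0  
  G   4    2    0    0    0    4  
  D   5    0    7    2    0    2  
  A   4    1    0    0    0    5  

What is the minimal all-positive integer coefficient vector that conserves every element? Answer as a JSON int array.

Coefficients: [3, 2, 1, 2, 3, 2]

T: 3·5 = 15 | 2·1+1·0+2·0+3·1+2·5 = 15
J: 3·2 = 6 | 2·0+1·0+2·3+3·0+2·0 = 6
G: 3·4 = 12 | 2·2+1·0+2·0+3·0+2·4 = 12
D: 3·5 = 15 | 2·0+1·7+2·2+3·0+2·2 = 15
A: 3·4 = 12 | 2·1+1·0+2·0+3·0+2·5 = 12
gcd(3,2,1,2,3,2) = 1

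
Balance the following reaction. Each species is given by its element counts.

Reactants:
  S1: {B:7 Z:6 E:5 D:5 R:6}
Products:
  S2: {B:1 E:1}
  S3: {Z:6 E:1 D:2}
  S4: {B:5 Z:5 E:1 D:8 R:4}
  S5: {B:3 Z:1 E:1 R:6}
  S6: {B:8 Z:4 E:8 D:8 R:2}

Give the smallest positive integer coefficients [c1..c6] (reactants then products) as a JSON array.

Coefficients: [4, 6, 2, 1, 3, 1]

B: 4·7 = 28 | 6·1+2·0+1·5+3·3+1·8 = 28
Z: 4·6 = 24 | 6·0+2·6+1·5+3·1+1·4 = 24
E: 4·5 = 20 | 6·1+2·1+1·1+3·1+1·8 = 20
D: 4·5 = 20 | 6·0+2·2+1·8+3·0+1·8 = 20
R: 4·6 = 24 | 6·0+2·0+1·4+3·6+1·2 = 24
gcd(4,6,2,1,3,1) = 1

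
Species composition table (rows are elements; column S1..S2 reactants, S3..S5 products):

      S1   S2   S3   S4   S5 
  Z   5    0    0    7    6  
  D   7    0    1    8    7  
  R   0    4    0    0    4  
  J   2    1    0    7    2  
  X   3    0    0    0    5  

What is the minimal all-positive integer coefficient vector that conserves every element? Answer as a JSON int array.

Z: 5·5+3·0 = 25 | 6·0+1·7+3·6 = 25
D: 5·7+3·0 = 35 | 6·1+1·8+3·7 = 35
R: 5·0+3·4 = 12 | 6·0+1·0+3·4 = 12
J: 5·2+3·1 = 13 | 6·0+1·7+3·2 = 13
X: 5·3+3·0 = 15 | 6·0+1·0+3·5 = 15
gcd(5,3,6,1,3) = 1

Coefficients: [5, 3, 6, 1, 3]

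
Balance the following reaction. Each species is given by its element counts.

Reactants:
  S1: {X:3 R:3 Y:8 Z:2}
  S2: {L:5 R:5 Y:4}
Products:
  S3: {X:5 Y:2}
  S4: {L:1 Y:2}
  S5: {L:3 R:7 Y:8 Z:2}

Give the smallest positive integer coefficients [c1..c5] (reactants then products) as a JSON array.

Coefficients: [5, 4, 3, 5, 5]

X: 5·3+4·0 = 15 | 3·5+5·0+5·0 = 15
L: 5·0+4·5 = 20 | 3·0+5·1+5·3 = 20
R: 5·3+4·5 = 35 | 3·0+5·0+5·7 = 35
Y: 5·8+4·4 = 56 | 3·2+5·2+5·8 = 56
Z: 5·2+4·0 = 10 | 3·0+5·0+5·2 = 10
gcd(5,4,3,5,5) = 1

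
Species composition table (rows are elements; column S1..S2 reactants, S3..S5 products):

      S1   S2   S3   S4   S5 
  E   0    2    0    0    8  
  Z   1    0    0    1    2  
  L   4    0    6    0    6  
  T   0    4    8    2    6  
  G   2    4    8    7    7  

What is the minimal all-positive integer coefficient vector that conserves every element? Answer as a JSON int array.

E: 3·0+4·2 = 8 | 1·0+1·0+1·8 = 8
Z: 3·1+4·0 = 3 | 1·0+1·1+1·2 = 3
L: 3·4+4·0 = 12 | 1·6+1·0+1·6 = 12
T: 3·0+4·4 = 16 | 1·8+1·2+1·6 = 16
G: 3·2+4·4 = 22 | 1·8+1·7+1·7 = 22
gcd(3,4,1,1,1) = 1

Coefficients: [3, 4, 1, 1, 1]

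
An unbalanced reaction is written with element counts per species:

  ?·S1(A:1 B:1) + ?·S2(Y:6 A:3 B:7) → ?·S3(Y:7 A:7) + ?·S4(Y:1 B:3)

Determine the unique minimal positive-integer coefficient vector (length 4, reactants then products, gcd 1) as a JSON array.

Coefficients: [1, 2, 1, 5]

Y: 1·0+2·6 = 12 | 1·7+5·1 = 12
A: 1·1+2·3 = 7 | 1·7+5·0 = 7
B: 1·1+2·7 = 15 | 1·0+5·3 = 15
gcd(1,2,1,5) = 1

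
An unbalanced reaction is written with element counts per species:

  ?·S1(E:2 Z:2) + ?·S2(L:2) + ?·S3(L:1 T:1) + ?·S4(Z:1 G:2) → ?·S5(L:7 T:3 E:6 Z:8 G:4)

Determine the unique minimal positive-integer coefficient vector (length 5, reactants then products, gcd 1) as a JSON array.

L: 3·0+2·2+3·1+2·0 = 7 | 1·7 = 7
T: 3·0+2·0+3·1+2·0 = 3 | 1·3 = 3
E: 3·2+2·0+3·0+2·0 = 6 | 1·6 = 6
Z: 3·2+2·0+3·0+2·1 = 8 | 1·8 = 8
G: 3·0+2·0+3·0+2·2 = 4 | 1·4 = 4
gcd(3,2,3,2,1) = 1

Coefficients: [3, 2, 3, 2, 1]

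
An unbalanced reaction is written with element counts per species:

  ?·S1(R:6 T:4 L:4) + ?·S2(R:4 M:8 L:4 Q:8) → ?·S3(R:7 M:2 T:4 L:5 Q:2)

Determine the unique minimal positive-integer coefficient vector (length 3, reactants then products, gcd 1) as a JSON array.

Coefficients: [4, 1, 4]

R: 4·6+1·4 = 28 | 4·7 = 28
M: 4·0+1·8 = 8 | 4·2 = 8
T: 4·4+1·0 = 16 | 4·4 = 16
L: 4·4+1·4 = 20 | 4·5 = 20
Q: 4·0+1·8 = 8 | 4·2 = 8
gcd(4,1,4) = 1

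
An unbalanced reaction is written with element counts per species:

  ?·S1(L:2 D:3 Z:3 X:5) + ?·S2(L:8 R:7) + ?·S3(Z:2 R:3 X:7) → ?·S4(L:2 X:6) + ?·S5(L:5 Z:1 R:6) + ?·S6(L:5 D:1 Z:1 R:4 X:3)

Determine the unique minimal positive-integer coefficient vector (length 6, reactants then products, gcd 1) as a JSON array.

Coefficients: [2, 6, 2, 1, 4, 6]

L: 2·2+6·8+2·0 = 52 | 1·2+4·5+6·5 = 52
D: 2·3+6·0+2·0 = 6 | 1·0+4·0+6·1 = 6
Z: 2·3+6·0+2·2 = 10 | 1·0+4·1+6·1 = 10
R: 2·0+6·7+2·3 = 48 | 1·0+4·6+6·4 = 48
X: 2·5+6·0+2·7 = 24 | 1·6+4·0+6·3 = 24
gcd(2,6,2,1,4,6) = 1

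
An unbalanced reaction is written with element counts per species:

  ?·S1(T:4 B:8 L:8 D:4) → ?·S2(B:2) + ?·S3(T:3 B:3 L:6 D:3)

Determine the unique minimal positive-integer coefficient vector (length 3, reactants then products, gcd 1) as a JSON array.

Coefficients: [3, 6, 4]

T: 3·4 = 12 | 6·0+4·3 = 12
B: 3·8 = 24 | 6·2+4·3 = 24
L: 3·8 = 24 | 6·0+4·6 = 24
D: 3·4 = 12 | 6·0+4·3 = 12
gcd(3,6,4) = 1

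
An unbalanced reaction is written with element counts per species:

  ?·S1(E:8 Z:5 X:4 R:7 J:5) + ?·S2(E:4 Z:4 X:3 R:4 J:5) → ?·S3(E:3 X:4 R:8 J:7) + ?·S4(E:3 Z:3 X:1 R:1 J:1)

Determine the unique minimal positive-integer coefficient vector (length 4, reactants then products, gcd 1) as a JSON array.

E: 1·8+1·4 = 12 | 1·3+3·3 = 12
Z: 1·5+1·4 = 9 | 1·0+3·3 = 9
X: 1·4+1·3 = 7 | 1·4+3·1 = 7
R: 1·7+1·4 = 11 | 1·8+3·1 = 11
J: 1·5+1·5 = 10 | 1·7+3·1 = 10
gcd(1,1,1,3) = 1

Coefficients: [1, 1, 1, 3]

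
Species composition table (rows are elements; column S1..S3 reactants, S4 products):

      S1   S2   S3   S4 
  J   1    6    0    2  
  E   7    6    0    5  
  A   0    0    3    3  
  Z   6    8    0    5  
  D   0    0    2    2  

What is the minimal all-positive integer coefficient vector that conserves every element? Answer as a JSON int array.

J: 2·1+1·6+4·0 = 8 | 4·2 = 8
E: 2·7+1·6+4·0 = 20 | 4·5 = 20
A: 2·0+1·0+4·3 = 12 | 4·3 = 12
Z: 2·6+1·8+4·0 = 20 | 4·5 = 20
D: 2·0+1·0+4·2 = 8 | 4·2 = 8
gcd(2,1,4,4) = 1

Coefficients: [2, 1, 4, 4]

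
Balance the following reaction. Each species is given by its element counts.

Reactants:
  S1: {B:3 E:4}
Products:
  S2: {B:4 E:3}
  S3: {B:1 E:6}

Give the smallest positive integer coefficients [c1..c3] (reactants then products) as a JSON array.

Coefficients: [3, 2, 1]

B: 3·3 = 9 | 2·4+1·1 = 9
E: 3·4 = 12 | 2·3+1·6 = 12
gcd(3,2,1) = 1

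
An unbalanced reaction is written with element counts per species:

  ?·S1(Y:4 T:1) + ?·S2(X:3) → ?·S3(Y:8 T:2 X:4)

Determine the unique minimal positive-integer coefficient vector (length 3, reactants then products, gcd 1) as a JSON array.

Y: 6·4+4·0 = 24 | 3·8 = 24
T: 6·1+4·0 = 6 | 3·2 = 6
X: 6·0+4·3 = 12 | 3·4 = 12
gcd(6,4,3) = 1

Coefficients: [6, 4, 3]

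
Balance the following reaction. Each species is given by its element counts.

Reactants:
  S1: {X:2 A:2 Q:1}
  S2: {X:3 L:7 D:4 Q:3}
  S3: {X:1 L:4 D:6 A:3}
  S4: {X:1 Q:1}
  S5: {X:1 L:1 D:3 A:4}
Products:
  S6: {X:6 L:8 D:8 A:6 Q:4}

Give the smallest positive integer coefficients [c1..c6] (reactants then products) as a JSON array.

Coefficients: [4, 4, 2, 4, 4, 5]

X: 4·2+4·3+2·1+4·1+4·1 = 30 | 5·6 = 30
L: 4·0+4·7+2·4+4·0+4·1 = 40 | 5·8 = 40
D: 4·0+4·4+2·6+4·0+4·3 = 40 | 5·8 = 40
A: 4·2+4·0+2·3+4·0+4·4 = 30 | 5·6 = 30
Q: 4·1+4·3+2·0+4·1+4·0 = 20 | 5·4 = 20
gcd(4,4,2,4,4,5) = 1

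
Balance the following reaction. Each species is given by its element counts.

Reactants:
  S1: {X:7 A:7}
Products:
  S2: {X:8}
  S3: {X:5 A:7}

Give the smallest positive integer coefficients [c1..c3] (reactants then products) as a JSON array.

Coefficients: [4, 1, 4]

X: 4·7 = 28 | 1·8+4·5 = 28
A: 4·7 = 28 | 1·0+4·7 = 28
gcd(4,1,4) = 1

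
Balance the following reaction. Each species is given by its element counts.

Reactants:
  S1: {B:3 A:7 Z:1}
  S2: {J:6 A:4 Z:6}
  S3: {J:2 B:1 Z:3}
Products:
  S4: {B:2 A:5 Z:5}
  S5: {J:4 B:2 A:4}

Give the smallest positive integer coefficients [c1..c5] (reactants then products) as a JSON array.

J: 6·0+2·6+4·2 = 20 | 6·0+5·4 = 20
B: 6·3+2·0+4·1 = 22 | 6·2+5·2 = 22
A: 6·7+2·4+4·0 = 50 | 6·5+5·4 = 50
Z: 6·1+2·6+4·3 = 30 | 6·5+5·0 = 30
gcd(6,2,4,6,5) = 1

Coefficients: [6, 2, 4, 6, 5]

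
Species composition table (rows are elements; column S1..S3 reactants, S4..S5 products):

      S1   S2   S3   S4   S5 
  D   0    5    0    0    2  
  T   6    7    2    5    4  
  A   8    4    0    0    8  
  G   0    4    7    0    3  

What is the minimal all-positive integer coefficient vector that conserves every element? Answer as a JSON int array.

Coefficients: [4, 2, 1, 4, 5]

D: 4·0+2·5+1·0 = 10 | 4·0+5·2 = 10
T: 4·6+2·7+1·2 = 40 | 4·5+5·4 = 40
A: 4·8+2·4+1·0 = 40 | 4·0+5·8 = 40
G: 4·0+2·4+1·7 = 15 | 4·0+5·3 = 15
gcd(4,2,1,4,5) = 1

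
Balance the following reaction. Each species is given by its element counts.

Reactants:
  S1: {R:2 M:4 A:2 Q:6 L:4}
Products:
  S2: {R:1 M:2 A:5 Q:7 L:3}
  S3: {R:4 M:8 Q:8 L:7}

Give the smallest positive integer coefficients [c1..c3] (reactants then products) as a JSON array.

R: 5·2 = 10 | 2·1+2·4 = 10
M: 5·4 = 20 | 2·2+2·8 = 20
A: 5·2 = 10 | 2·5+2·0 = 10
Q: 5·6 = 30 | 2·7+2·8 = 30
L: 5·4 = 20 | 2·3+2·7 = 20
gcd(5,2,2) = 1

Coefficients: [5, 2, 2]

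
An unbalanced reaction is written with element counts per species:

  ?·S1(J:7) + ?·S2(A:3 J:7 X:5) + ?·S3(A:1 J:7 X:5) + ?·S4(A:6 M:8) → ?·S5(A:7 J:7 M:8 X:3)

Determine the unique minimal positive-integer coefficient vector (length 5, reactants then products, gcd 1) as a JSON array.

Coefficients: [2, 1, 2, 5, 5]

A: 2·0+1·3+2·1+5·6 = 35 | 5·7 = 35
J: 2·7+1·7+2·7+5·0 = 35 | 5·7 = 35
M: 2·0+1·0+2·0+5·8 = 40 | 5·8 = 40
X: 2·0+1·5+2·5+5·0 = 15 | 5·3 = 15
gcd(2,1,2,5,5) = 1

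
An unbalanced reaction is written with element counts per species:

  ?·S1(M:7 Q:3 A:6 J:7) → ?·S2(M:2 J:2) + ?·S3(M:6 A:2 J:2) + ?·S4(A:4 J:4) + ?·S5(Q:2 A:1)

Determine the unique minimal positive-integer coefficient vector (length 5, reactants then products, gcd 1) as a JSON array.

M: 4·7 = 28 | 5·2+3·6+3·0+6·0 = 28
Q: 4·3 = 12 | 5·0+3·0+3·0+6·2 = 12
A: 4·6 = 24 | 5·0+3·2+3·4+6·1 = 24
J: 4·7 = 28 | 5·2+3·2+3·4+6·0 = 28
gcd(4,5,3,3,6) = 1

Coefficients: [4, 5, 3, 3, 6]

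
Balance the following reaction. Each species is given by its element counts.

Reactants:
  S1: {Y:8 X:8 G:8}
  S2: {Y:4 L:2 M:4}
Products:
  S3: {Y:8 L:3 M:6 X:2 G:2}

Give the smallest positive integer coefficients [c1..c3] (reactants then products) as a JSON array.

Y: 1·8+6·4 = 32 | 4·8 = 32
L: 1·0+6·2 = 12 | 4·3 = 12
M: 1·0+6·4 = 24 | 4·6 = 24
X: 1·8+6·0 = 8 | 4·2 = 8
G: 1·8+6·0 = 8 | 4·2 = 8
gcd(1,6,4) = 1

Coefficients: [1, 6, 4]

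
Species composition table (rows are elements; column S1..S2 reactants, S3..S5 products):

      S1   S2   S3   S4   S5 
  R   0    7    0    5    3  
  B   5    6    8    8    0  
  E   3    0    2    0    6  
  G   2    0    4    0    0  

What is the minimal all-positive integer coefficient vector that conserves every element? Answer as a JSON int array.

R: 6·0+3·7 = 21 | 3·0+3·5+2·3 = 21
B: 6·5+3·6 = 48 | 3·8+3·8+2·0 = 48
E: 6·3+3·0 = 18 | 3·2+3·0+2·6 = 18
G: 6·2+3·0 = 12 | 3·4+3·0+2·0 = 12
gcd(6,3,3,3,2) = 1

Coefficients: [6, 3, 3, 3, 2]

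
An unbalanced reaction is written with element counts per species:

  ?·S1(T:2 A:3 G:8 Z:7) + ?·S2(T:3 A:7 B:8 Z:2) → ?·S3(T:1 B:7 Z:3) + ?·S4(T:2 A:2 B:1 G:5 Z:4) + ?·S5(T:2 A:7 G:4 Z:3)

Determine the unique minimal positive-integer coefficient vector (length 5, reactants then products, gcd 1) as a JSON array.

Coefficients: [5, 4, 4, 4, 5]

T: 5·2+4·3 = 22 | 4·1+4·2+5·2 = 22
A: 5·3+4·7 = 43 | 4·0+4·2+5·7 = 43
B: 5·0+4·8 = 32 | 4·7+4·1+5·0 = 32
G: 5·8+4·0 = 40 | 4·0+4·5+5·4 = 40
Z: 5·7+4·2 = 43 | 4·3+4·4+5·3 = 43
gcd(5,4,4,4,5) = 1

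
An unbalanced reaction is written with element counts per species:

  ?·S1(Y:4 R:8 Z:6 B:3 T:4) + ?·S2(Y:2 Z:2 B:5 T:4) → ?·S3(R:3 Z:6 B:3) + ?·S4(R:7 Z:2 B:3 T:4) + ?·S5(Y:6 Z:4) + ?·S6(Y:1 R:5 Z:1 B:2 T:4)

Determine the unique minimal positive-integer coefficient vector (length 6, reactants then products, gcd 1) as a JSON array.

Y: 5·4+1·2 = 22 | 2·0+2·0+3·6+4·1 = 22
R: 5·8+1·0 = 40 | 2·3+2·7+3·0+4·5 = 40
Z: 5·6+1·2 = 32 | 2·6+2·2+3·4+4·1 = 32
B: 5·3+1·5 = 20 | 2·3+2·3+3·0+4·2 = 20
T: 5·4+1·4 = 24 | 2·0+2·4+3·0+4·4 = 24
gcd(5,1,2,2,3,4) = 1

Coefficients: [5, 1, 2, 2, 3, 4]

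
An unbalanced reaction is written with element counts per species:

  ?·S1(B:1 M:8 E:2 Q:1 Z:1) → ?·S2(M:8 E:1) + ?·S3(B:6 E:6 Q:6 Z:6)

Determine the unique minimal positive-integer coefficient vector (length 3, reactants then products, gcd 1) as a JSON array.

B: 6·1 = 6 | 6·0+1·6 = 6
M: 6·8 = 48 | 6·8+1·0 = 48
E: 6·2 = 12 | 6·1+1·6 = 12
Q: 6·1 = 6 | 6·0+1·6 = 6
Z: 6·1 = 6 | 6·0+1·6 = 6
gcd(6,6,1) = 1

Coefficients: [6, 6, 1]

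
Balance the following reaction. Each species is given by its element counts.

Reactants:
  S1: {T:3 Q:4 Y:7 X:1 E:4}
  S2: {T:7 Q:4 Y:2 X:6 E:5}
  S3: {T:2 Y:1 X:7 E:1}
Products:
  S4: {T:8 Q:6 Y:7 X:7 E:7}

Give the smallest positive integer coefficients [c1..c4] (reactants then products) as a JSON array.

Coefficients: [3, 3, 1, 4]

T: 3·3+3·7+1·2 = 32 | 4·8 = 32
Q: 3·4+3·4+1·0 = 24 | 4·6 = 24
Y: 3·7+3·2+1·1 = 28 | 4·7 = 28
X: 3·1+3·6+1·7 = 28 | 4·7 = 28
E: 3·4+3·5+1·1 = 28 | 4·7 = 28
gcd(3,3,1,4) = 1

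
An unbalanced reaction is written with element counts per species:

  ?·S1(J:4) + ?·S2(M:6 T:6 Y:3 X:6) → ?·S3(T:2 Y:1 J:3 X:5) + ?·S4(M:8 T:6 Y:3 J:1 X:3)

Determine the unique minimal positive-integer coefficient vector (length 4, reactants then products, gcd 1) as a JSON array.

M: 3·0+4·6 = 24 | 3·0+3·8 = 24
T: 3·0+4·6 = 24 | 3·2+3·6 = 24
Y: 3·0+4·3 = 12 | 3·1+3·3 = 12
J: 3·4+4·0 = 12 | 3·3+3·1 = 12
X: 3·0+4·6 = 24 | 3·5+3·3 = 24
gcd(3,4,3,3) = 1

Coefficients: [3, 4, 3, 3]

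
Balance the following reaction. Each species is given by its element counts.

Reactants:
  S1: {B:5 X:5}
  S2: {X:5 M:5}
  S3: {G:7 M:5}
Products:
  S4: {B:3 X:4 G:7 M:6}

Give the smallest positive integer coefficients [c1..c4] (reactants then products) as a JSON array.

B: 3·5+1·0+5·0 = 15 | 5·3 = 15
X: 3·5+1·5+5·0 = 20 | 5·4 = 20
G: 3·0+1·0+5·7 = 35 | 5·7 = 35
M: 3·0+1·5+5·5 = 30 | 5·6 = 30
gcd(3,1,5,5) = 1

Coefficients: [3, 1, 5, 5]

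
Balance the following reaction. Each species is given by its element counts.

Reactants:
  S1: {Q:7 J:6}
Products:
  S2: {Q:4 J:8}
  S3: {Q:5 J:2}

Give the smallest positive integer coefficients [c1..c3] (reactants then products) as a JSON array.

Coefficients: [2, 1, 2]

Q: 2·7 = 14 | 1·4+2·5 = 14
J: 2·6 = 12 | 1·8+2·2 = 12
gcd(2,1,2) = 1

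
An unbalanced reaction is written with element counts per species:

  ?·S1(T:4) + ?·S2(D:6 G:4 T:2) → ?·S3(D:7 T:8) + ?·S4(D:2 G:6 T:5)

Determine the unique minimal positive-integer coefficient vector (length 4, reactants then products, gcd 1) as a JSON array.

Coefficients: [5, 3, 2, 2]

D: 5·0+3·6 = 18 | 2·7+2·2 = 18
G: 5·0+3·4 = 12 | 2·0+2·6 = 12
T: 5·4+3·2 = 26 | 2·8+2·5 = 26
gcd(5,3,2,2) = 1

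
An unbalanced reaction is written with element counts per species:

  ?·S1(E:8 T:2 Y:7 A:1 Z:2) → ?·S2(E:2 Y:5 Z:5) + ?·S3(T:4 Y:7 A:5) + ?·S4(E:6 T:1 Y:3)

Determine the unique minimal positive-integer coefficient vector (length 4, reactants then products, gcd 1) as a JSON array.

E: 5·8 = 40 | 2·2+1·0+6·6 = 40
T: 5·2 = 10 | 2·0+1·4+6·1 = 10
Y: 5·7 = 35 | 2·5+1·7+6·3 = 35
A: 5·1 = 5 | 2·0+1·5+6·0 = 5
Z: 5·2 = 10 | 2·5+1·0+6·0 = 10
gcd(5,2,1,6) = 1

Coefficients: [5, 2, 1, 6]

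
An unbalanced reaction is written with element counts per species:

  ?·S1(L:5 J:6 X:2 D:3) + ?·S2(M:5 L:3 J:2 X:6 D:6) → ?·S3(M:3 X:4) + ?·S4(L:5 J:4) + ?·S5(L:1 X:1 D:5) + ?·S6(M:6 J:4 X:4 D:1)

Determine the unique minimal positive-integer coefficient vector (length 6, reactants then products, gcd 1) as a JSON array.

Coefficients: [1, 3, 3, 2, 4, 1]

M: 1·0+3·5 = 15 | 3·3+2·0+4·0+1·6 = 15
L: 1·5+3·3 = 14 | 3·0+2·5+4·1+1·0 = 14
J: 1·6+3·2 = 12 | 3·0+2·4+4·0+1·4 = 12
X: 1·2+3·6 = 20 | 3·4+2·0+4·1+1·4 = 20
D: 1·3+3·6 = 21 | 3·0+2·0+4·5+1·1 = 21
gcd(1,3,3,2,4,1) = 1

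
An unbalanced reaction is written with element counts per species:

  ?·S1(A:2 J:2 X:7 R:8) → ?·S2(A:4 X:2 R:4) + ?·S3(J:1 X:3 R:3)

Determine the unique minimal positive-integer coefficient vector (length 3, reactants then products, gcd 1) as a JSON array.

Coefficients: [2, 1, 4]

A: 2·2 = 4 | 1·4+4·0 = 4
J: 2·2 = 4 | 1·0+4·1 = 4
X: 2·7 = 14 | 1·2+4·3 = 14
R: 2·8 = 16 | 1·4+4·3 = 16
gcd(2,1,4) = 1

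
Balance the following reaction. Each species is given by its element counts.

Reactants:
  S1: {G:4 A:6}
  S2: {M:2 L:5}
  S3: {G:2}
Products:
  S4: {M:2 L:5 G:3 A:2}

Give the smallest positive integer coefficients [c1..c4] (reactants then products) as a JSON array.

M: 2·0+6·2+5·0 = 12 | 6·2 = 12
L: 2·0+6·5+5·0 = 30 | 6·5 = 30
G: 2·4+6·0+5·2 = 18 | 6·3 = 18
A: 2·6+6·0+5·0 = 12 | 6·2 = 12
gcd(2,6,5,6) = 1

Coefficients: [2, 6, 5, 6]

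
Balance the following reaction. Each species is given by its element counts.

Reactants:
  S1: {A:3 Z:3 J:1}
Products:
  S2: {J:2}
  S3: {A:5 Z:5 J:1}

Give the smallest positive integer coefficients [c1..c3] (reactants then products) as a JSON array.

A: 5·3 = 15 | 1·0+3·5 = 15
Z: 5·3 = 15 | 1·0+3·5 = 15
J: 5·1 = 5 | 1·2+3·1 = 5
gcd(5,1,3) = 1

Coefficients: [5, 1, 3]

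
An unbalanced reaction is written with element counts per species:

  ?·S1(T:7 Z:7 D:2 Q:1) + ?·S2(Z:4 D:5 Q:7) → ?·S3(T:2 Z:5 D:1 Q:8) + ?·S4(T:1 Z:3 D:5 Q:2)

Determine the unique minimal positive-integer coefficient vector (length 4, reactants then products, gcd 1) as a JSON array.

T: 1·7+3·0 = 7 | 2·2+3·1 = 7
Z: 1·7+3·4 = 19 | 2·5+3·3 = 19
D: 1·2+3·5 = 17 | 2·1+3·5 = 17
Q: 1·1+3·7 = 22 | 2·8+3·2 = 22
gcd(1,3,2,3) = 1

Coefficients: [1, 3, 2, 3]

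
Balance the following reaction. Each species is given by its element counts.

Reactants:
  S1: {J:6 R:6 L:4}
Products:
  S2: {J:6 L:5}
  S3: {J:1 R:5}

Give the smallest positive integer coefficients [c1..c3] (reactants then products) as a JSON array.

Coefficients: [5, 4, 6]

J: 5·6 = 30 | 4·6+6·1 = 30
R: 5·6 = 30 | 4·0+6·5 = 30
L: 5·4 = 20 | 4·5+6·0 = 20
gcd(5,4,6) = 1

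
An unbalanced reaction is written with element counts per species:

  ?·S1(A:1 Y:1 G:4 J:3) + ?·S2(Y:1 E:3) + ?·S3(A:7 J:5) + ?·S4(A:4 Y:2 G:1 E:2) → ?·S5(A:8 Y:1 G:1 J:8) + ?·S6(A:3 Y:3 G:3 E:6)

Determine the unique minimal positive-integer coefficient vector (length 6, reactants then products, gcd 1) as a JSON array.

A: 3·1+6·0+3·7+3·4 = 36 | 3·8+4·3 = 36
Y: 3·1+6·1+3·0+3·2 = 15 | 3·1+4·3 = 15
G: 3·4+6·0+3·0+3·1 = 15 | 3·1+4·3 = 15
J: 3·3+6·0+3·5+3·0 = 24 | 3·8+4·0 = 24
E: 3·0+6·3+3·0+3·2 = 24 | 3·0+4·6 = 24
gcd(3,6,3,3,3,4) = 1

Coefficients: [3, 6, 3, 3, 3, 4]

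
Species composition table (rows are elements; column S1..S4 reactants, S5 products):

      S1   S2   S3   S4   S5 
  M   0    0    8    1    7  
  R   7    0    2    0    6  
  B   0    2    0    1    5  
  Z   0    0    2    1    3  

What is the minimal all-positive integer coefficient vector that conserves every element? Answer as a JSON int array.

M: 2·0+5·0+2·8+5·1 = 21 | 3·7 = 21
R: 2·7+5·0+2·2+5·0 = 18 | 3·6 = 18
B: 2·0+5·2+2·0+5·1 = 15 | 3·5 = 15
Z: 2·0+5·0+2·2+5·1 = 9 | 3·3 = 9
gcd(2,5,2,5,3) = 1

Coefficients: [2, 5, 2, 5, 3]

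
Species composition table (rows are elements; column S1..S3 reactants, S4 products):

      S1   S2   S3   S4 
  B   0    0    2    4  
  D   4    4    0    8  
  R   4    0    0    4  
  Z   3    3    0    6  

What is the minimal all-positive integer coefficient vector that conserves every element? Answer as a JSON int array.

Coefficients: [1, 1, 2, 1]

B: 1·0+1·0+2·2 = 4 | 1·4 = 4
D: 1·4+1·4+2·0 = 8 | 1·8 = 8
R: 1·4+1·0+2·0 = 4 | 1·4 = 4
Z: 1·3+1·3+2·0 = 6 | 1·6 = 6
gcd(1,1,2,1) = 1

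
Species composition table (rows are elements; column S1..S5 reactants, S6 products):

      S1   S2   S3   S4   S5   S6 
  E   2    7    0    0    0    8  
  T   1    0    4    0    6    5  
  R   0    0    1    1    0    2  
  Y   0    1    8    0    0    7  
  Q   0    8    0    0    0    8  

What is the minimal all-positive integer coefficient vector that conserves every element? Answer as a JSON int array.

E: 2·2+4·7+3·0+5·0+1·0 = 32 | 4·8 = 32
T: 2·1+4·0+3·4+5·0+1·6 = 20 | 4·5 = 20
R: 2·0+4·0+3·1+5·1+1·0 = 8 | 4·2 = 8
Y: 2·0+4·1+3·8+5·0+1·0 = 28 | 4·7 = 28
Q: 2·0+4·8+3·0+5·0+1·0 = 32 | 4·8 = 32
gcd(2,4,3,5,1,4) = 1

Coefficients: [2, 4, 3, 5, 1, 4]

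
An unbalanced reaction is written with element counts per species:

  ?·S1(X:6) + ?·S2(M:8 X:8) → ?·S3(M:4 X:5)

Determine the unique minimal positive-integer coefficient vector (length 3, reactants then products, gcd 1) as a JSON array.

Coefficients: [1, 3, 6]

M: 1·0+3·8 = 24 | 6·4 = 24
X: 1·6+3·8 = 30 | 6·5 = 30
gcd(1,3,6) = 1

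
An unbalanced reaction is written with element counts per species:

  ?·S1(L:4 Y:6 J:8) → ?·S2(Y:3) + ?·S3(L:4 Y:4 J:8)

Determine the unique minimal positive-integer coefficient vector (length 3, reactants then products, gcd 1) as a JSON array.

Coefficients: [3, 2, 3]

L: 3·4 = 12 | 2·0+3·4 = 12
Y: 3·6 = 18 | 2·3+3·4 = 18
J: 3·8 = 24 | 2·0+3·8 = 24
gcd(3,2,3) = 1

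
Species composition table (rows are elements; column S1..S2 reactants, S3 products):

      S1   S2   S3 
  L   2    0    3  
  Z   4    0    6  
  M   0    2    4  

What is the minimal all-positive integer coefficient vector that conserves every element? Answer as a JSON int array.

Coefficients: [3, 4, 2]

L: 3·2+4·0 = 6 | 2·3 = 6
Z: 3·4+4·0 = 12 | 2·6 = 12
M: 3·0+4·2 = 8 | 2·4 = 8
gcd(3,4,2) = 1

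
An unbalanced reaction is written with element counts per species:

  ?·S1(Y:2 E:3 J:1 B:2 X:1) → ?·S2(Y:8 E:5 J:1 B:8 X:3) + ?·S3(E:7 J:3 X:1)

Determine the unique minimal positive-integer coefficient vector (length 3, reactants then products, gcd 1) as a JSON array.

Coefficients: [4, 1, 1]

Y: 4·2 = 8 | 1·8+1·0 = 8
E: 4·3 = 12 | 1·5+1·7 = 12
J: 4·1 = 4 | 1·1+1·3 = 4
B: 4·2 = 8 | 1·8+1·0 = 8
X: 4·1 = 4 | 1·3+1·1 = 4
gcd(4,1,1) = 1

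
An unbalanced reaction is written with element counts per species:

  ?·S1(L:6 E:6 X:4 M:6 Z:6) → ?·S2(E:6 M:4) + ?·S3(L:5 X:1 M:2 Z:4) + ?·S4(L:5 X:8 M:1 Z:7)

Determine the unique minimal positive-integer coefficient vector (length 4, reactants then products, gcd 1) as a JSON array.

L: 5·6 = 30 | 5·0+4·5+2·5 = 30
E: 5·6 = 30 | 5·6+4·0+2·0 = 30
X: 5·4 = 20 | 5·0+4·1+2·8 = 20
M: 5·6 = 30 | 5·4+4·2+2·1 = 30
Z: 5·6 = 30 | 5·0+4·4+2·7 = 30
gcd(5,5,4,2) = 1

Coefficients: [5, 5, 4, 2]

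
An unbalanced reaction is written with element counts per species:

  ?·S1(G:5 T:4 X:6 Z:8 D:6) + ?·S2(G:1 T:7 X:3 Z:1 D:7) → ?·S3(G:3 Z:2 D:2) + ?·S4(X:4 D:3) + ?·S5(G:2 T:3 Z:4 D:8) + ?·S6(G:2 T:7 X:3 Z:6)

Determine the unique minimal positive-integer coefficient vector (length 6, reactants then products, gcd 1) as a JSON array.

Coefficients: [5, 2, 5, 6, 2, 4]

G: 5·5+2·1 = 27 | 5·3+6·0+2·2+4·2 = 27
T: 5·4+2·7 = 34 | 5·0+6·0+2·3+4·7 = 34
X: 5·6+2·3 = 36 | 5·0+6·4+2·0+4·3 = 36
Z: 5·8+2·1 = 42 | 5·2+6·0+2·4+4·6 = 42
D: 5·6+2·7 = 44 | 5·2+6·3+2·8+4·0 = 44
gcd(5,2,5,6,2,4) = 1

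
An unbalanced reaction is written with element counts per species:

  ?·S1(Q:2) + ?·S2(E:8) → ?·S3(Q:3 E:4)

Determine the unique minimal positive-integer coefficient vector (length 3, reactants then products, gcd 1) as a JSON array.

Q: 3·2+1·0 = 6 | 2·3 = 6
E: 3·0+1·8 = 8 | 2·4 = 8
gcd(3,1,2) = 1

Coefficients: [3, 1, 2]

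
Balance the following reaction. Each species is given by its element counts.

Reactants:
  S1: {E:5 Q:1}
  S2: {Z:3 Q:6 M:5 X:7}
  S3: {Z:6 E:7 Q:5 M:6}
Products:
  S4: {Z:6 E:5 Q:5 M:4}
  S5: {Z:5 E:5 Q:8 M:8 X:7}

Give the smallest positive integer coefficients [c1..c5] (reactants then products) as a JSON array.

Z: 2·0+6·3+5·6 = 48 | 3·6+6·5 = 48
E: 2·5+6·0+5·7 = 45 | 3·5+6·5 = 45
Q: 2·1+6·6+5·5 = 63 | 3·5+6·8 = 63
M: 2·0+6·5+5·6 = 60 | 3·4+6·8 = 60
X: 2·0+6·7+5·0 = 42 | 3·0+6·7 = 42
gcd(2,6,5,3,6) = 1

Coefficients: [2, 6, 5, 3, 6]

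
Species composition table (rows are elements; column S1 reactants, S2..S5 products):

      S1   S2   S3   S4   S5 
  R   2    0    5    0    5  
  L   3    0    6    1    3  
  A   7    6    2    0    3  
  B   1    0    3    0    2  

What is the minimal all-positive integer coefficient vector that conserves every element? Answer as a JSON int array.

R: 5·2 = 10 | 5·0+1·5+6·0+1·5 = 10
L: 5·3 = 15 | 5·0+1·6+6·1+1·3 = 15
A: 5·7 = 35 | 5·6+1·2+6·0+1·3 = 35
B: 5·1 = 5 | 5·0+1·3+6·0+1·2 = 5
gcd(5,5,1,6,1) = 1

Coefficients: [5, 5, 1, 6, 1]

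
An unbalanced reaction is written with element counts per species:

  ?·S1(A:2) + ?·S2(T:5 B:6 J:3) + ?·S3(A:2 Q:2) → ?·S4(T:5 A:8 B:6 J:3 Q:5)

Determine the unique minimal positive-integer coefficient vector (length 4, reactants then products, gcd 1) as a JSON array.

T: 3·0+2·5+5·0 = 10 | 2·5 = 10
A: 3·2+2·0+5·2 = 16 | 2·8 = 16
B: 3·0+2·6+5·0 = 12 | 2·6 = 12
J: 3·0+2·3+5·0 = 6 | 2·3 = 6
Q: 3·0+2·0+5·2 = 10 | 2·5 = 10
gcd(3,2,5,2) = 1

Coefficients: [3, 2, 5, 2]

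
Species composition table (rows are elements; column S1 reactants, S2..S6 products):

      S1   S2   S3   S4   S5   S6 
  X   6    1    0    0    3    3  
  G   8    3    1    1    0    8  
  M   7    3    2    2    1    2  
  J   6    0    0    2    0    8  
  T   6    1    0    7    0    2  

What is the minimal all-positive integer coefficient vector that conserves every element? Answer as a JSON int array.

Coefficients: [5, 3, 4, 3, 6, 3]

X: 5·6 = 30 | 3·1+4·0+3·0+6·3+3·3 = 30
G: 5·8 = 40 | 3·3+4·1+3·1+6·0+3·8 = 40
M: 5·7 = 35 | 3·3+4·2+3·2+6·1+3·2 = 35
J: 5·6 = 30 | 3·0+4·0+3·2+6·0+3·8 = 30
T: 5·6 = 30 | 3·1+4·0+3·7+6·0+3·2 = 30
gcd(5,3,4,3,6,3) = 1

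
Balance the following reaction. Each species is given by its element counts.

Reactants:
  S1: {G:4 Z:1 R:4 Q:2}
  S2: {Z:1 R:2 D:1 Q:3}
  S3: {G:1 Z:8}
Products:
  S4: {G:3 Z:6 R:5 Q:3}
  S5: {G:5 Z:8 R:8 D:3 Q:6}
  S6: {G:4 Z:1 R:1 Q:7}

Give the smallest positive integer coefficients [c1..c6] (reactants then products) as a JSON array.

Coefficients: [5, 6, 3, 3, 2, 1]

G: 5·4+6·0+3·1 = 23 | 3·3+2·5+1·4 = 23
Z: 5·1+6·1+3·8 = 35 | 3·6+2·8+1·1 = 35
R: 5·4+6·2+3·0 = 32 | 3·5+2·8+1·1 = 32
D: 5·0+6·1+3·0 = 6 | 3·0+2·3+1·0 = 6
Q: 5·2+6·3+3·0 = 28 | 3·3+2·6+1·7 = 28
gcd(5,6,3,3,2,1) = 1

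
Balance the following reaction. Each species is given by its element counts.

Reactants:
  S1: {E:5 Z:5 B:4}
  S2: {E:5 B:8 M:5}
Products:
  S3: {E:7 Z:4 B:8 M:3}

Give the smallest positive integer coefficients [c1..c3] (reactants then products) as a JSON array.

Coefficients: [4, 3, 5]

E: 4·5+3·5 = 35 | 5·7 = 35
Z: 4·5+3·0 = 20 | 5·4 = 20
B: 4·4+3·8 = 40 | 5·8 = 40
M: 4·0+3·5 = 15 | 5·3 = 15
gcd(4,3,5) = 1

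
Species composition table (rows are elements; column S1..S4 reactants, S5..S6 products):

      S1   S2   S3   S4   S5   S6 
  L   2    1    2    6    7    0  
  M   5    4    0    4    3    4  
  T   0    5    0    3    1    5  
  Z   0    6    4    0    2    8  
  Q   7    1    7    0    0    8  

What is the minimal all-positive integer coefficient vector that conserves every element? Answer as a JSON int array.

L: 1·2+5·1+4·2+1·6 = 21 | 3·7+5·0 = 21
M: 1·5+5·4+4·0+1·4 = 29 | 3·3+5·4 = 29
T: 1·0+5·5+4·0+1·3 = 28 | 3·1+5·5 = 28
Z: 1·0+5·6+4·4+1·0 = 46 | 3·2+5·8 = 46
Q: 1·7+5·1+4·7+1·0 = 40 | 3·0+5·8 = 40
gcd(1,5,4,1,3,5) = 1

Coefficients: [1, 5, 4, 1, 3, 5]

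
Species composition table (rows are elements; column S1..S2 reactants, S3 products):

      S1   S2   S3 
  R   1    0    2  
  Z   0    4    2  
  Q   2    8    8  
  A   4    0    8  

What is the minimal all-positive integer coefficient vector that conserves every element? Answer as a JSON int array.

Coefficients: [4, 1, 2]

R: 4·1+1·0 = 4 | 2·2 = 4
Z: 4·0+1·4 = 4 | 2·2 = 4
Q: 4·2+1·8 = 16 | 2·8 = 16
A: 4·4+1·0 = 16 | 2·8 = 16
gcd(4,1,2) = 1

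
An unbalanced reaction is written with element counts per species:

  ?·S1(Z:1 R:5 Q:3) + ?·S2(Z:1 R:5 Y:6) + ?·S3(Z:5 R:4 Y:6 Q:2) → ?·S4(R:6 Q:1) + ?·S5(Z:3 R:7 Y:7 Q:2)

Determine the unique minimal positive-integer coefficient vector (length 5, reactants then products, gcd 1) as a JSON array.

Coefficients: [3, 5, 2, 1, 6]

Z: 3·1+5·1+2·5 = 18 | 1·0+6·3 = 18
R: 3·5+5·5+2·4 = 48 | 1·6+6·7 = 48
Y: 3·0+5·6+2·6 = 42 | 1·0+6·7 = 42
Q: 3·3+5·0+2·2 = 13 | 1·1+6·2 = 13
gcd(3,5,2,1,6) = 1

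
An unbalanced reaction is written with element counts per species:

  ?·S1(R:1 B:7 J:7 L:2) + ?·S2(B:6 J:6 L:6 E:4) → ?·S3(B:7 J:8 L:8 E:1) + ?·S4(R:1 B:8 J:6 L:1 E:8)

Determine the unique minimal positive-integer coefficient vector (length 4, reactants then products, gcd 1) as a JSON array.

Coefficients: [2, 5, 4, 2]

R: 2·1+5·0 = 2 | 4·0+2·1 = 2
B: 2·7+5·6 = 44 | 4·7+2·8 = 44
J: 2·7+5·6 = 44 | 4·8+2·6 = 44
L: 2·2+5·6 = 34 | 4·8+2·1 = 34
E: 2·0+5·4 = 20 | 4·1+2·8 = 20
gcd(2,5,4,2) = 1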